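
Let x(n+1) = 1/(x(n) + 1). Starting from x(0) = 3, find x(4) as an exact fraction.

9/14

x(1) = 1/(3 + 1) = 1/4.
x(2) = 1/(1/4 + 1) = 4/5.
x(3) = 1/(4/5 + 1) = 5/9.
x(4) = 1/(5/9 + 1) = 9/14.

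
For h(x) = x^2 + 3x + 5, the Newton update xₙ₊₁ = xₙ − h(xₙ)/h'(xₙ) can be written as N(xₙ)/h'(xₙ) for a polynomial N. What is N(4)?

h'(x) = 2x + 3.
N(x) = x·h'(x) − h(x) = x·(2x + 3) − (x^2 + 3x + 5) = x^2 − 5.
N(4) = 11.

11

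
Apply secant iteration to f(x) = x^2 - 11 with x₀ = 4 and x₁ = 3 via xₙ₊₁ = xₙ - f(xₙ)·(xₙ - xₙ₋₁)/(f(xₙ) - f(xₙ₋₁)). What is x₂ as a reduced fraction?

f(4) = 5, f(3) = -2. x₂ = 3 - (-2)·(3 - 4)/((-2) - 5) = 23/7.

23/7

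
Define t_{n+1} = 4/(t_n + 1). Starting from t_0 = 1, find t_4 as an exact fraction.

28/19

t_1 = 4/(1 + 1) = 2.
t_2 = 4/(2 + 1) = 4/3.
t_3 = 4/(4/3 + 1) = 12/7.
t_4 = 4/(12/7 + 1) = 28/19.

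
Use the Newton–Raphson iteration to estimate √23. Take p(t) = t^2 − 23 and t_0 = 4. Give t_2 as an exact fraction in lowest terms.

p'(t) = 2t.
p(4) = −7, p'(4) = 8, so t_1 = 4 − (−7)/8 = 39/8.
p(39/8) = 49/64, p'(39/8) = 39/4, so t_2 = (39/8) − (49/64)/(39/4) = 2993/624.

2993/624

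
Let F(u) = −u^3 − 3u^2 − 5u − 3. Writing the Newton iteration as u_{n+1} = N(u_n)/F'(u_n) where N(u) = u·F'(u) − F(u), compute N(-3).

30

F'(u) = −3u^2 − 6u − 5.
N(u) = u·F'(u) − F(u) = u·(−3u^2 − 6u − 5) − (−u^3 − 3u^2 − 5u − 3) = −2u^3 − 3u^2 + 3.
N(-3) = 30.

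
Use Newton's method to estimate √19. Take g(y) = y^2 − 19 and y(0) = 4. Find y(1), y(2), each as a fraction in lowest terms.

g'(y) = 2y.
g(4) = −3, g'(4) = 8, so y(1) = 4 − (−3)/8 = 35/8.
g(35/8) = 9/64, g'(35/8) = 35/4, so y(2) = (35/8) − (9/64)/(35/4) = 2441/560.

y(1) = 35/8, y(2) = 2441/560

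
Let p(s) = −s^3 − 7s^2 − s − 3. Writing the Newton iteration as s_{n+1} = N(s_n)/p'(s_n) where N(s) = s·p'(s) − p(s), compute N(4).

p'(s) = −3s^2 − 14s − 1.
N(s) = s·p'(s) − p(s) = s·(−3s^2 − 14s − 1) − (−s^3 − 7s^2 − s − 3) = −2s^3 − 7s^2 + 3.
N(4) = −237.

−237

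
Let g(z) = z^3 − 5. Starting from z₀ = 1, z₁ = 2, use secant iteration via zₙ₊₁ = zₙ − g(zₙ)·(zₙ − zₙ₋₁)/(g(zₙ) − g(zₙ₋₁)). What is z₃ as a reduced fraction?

g(1) = −4, g(2) = 3. z₂ = 2 − 3·(2 − 1)/(3 − (−4)) = 11/7.
g(2) = 3, g(11/7) = −384/343. z₃ = (11/7) − (−384/343)·((11/7) − 2)/((−384/343) − 3) = 265/157.

265/157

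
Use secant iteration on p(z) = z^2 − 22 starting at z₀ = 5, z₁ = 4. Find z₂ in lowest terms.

14/3

p(5) = 3, p(4) = −6. z₂ = 4 − (−6)·(4 − 5)/((−6) − 3) = 14/3.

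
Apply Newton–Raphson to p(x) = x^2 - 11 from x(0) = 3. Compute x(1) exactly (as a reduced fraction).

10/3

p'(x) = 2x.
p(3) = -2, p'(3) = 6, so x(1) = 3 - (-2)/6 = 10/3.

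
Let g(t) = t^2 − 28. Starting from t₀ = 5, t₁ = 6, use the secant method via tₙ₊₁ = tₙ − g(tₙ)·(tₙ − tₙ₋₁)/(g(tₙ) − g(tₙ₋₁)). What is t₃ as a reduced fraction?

164/31

g(5) = −3, g(6) = 8. t₂ = 6 − 8·(6 − 5)/(8 − (−3)) = 58/11.
g(6) = 8, g(58/11) = −24/121. t₃ = (58/11) − (−24/121)·((58/11) − 6)/((−24/121) − 8) = 164/31.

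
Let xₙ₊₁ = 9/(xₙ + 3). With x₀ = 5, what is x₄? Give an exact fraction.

19/10

x₁ = 9/(5 + 3) = 9/8.
x₂ = 9/(9/8 + 3) = 24/11.
x₃ = 9/(24/11 + 3) = 33/19.
x₄ = 9/(33/19 + 3) = 19/10.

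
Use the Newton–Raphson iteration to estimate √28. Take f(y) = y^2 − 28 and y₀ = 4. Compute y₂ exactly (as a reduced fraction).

f'(y) = 2y.
f(4) = −12, f'(4) = 8, so y₁ = 4 − (−12)/8 = 11/2.
f(11/2) = 9/4, f'(11/2) = 11, so y₂ = (11/2) − (9/4)/11 = 233/44.

233/44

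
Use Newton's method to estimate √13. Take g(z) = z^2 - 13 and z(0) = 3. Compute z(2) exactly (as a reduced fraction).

119/33

g'(z) = 2z.
g(3) = -4, g'(3) = 6, so z(1) = 3 - (-4)/6 = 11/3.
g(11/3) = 4/9, g'(11/3) = 22/3, so z(2) = (11/3) - (4/9)/(22/3) = 119/33.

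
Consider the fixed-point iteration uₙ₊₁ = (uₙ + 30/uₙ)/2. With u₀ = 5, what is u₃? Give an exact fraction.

u₁ = (5 + 30/5)/2 = 11/2.
u₂ = (11/2 + 30/(11/2))/2 = 241/44.
u₃ = (241/44 + 30/(241/44))/2 = 116161/21208.

116161/21208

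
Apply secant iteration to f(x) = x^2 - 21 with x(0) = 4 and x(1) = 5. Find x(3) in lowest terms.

f(4) = -5, f(5) = 4. x(2) = 5 - 4·(5 - 4)/(4 - (-5)) = 41/9.
f(5) = 4, f(41/9) = -20/81. x(3) = (41/9) - (-20/81)·((41/9) - 5)/((-20/81) - 4) = 197/43.

197/43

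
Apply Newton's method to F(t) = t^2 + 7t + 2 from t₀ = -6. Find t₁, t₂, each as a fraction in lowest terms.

F'(t) = 2t + 7.
F(-6) = -4, F'(-6) = -5, so t₁ = (-6) - (-4)/(-5) = -34/5.
F(-34/5) = 16/25, F'(-34/5) = -33/5, so t₂ = (-34/5) - (16/25)/(-33/5) = -1106/165.

t₁ = -34/5, t₂ = -1106/165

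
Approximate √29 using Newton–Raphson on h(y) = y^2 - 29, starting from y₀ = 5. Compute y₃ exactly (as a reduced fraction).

528527/98145

h'(y) = 2y.
h(5) = -4, h'(5) = 10, so y₁ = 5 - (-4)/10 = 27/5.
h(27/5) = 4/25, h'(27/5) = 54/5, so y₂ = (27/5) - (4/25)/(54/5) = 727/135.
h(727/135) = 4/18225, h'(727/135) = 1454/135, so y₃ = (727/135) - (4/18225)/(1454/135) = 528527/98145.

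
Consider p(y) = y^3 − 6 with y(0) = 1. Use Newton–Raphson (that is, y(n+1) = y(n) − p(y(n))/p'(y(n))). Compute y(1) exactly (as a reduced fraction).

p'(y) = 3y^2.
p(1) = −5, p'(1) = 3, so y(1) = 1 − (−5)/3 = 8/3.

8/3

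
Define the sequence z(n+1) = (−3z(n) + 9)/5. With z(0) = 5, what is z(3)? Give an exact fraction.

z(1) = (−3·5 + 9)/5 = −6/5.
z(2) = (−3·(−6/5) + 9)/5 = 63/25.
z(3) = (−3·(63/25) + 9)/5 = 36/125.

36/125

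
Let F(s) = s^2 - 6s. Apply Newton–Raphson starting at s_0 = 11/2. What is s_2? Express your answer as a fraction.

14641/2440

F'(s) = 2s - 6.
F(11/2) = -11/4, F'(11/2) = 5, so s_1 = (11/2) - (-11/4)/5 = 121/20.
F(121/20) = 121/400, F'(121/20) = 61/10, so s_2 = (121/20) - (121/400)/(61/10) = 14641/2440.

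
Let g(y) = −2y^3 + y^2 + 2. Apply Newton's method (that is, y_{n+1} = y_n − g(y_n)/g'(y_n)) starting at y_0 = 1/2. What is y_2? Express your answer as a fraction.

277/90

g'(y) = −6y^2 + 2y.
g(1/2) = 2, g'(1/2) = −1/2, so y_1 = (1/2) − 2/(−1/2) = 9/2.
g(9/2) = −160, g'(9/2) = −225/2, so y_2 = (9/2) − (−160)/(−225/2) = 277/90.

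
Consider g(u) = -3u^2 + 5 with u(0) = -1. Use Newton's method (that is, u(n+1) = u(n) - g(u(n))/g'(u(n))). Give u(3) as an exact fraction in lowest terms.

-1921/1488

g'(u) = -6u.
g(-1) = 2, g'(-1) = 6, so u(1) = (-1) - 2/6 = -4/3.
g(-4/3) = -1/3, g'(-4/3) = 8, so u(2) = (-4/3) - (-1/3)/8 = -31/24.
g(-31/24) = -1/192, g'(-31/24) = 31/4, so u(3) = (-31/24) - (-1/192)/(31/4) = -1921/1488.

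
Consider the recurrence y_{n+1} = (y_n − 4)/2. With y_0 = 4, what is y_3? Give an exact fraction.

y_1 = (4 − 4)/2 = 0.
y_2 = (0 − 4)/2 = −2.
y_3 = ((−2) − 4)/2 = −3.

−3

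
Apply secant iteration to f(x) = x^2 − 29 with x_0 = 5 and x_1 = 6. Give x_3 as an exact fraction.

f(5) = −4, f(6) = 7. x_2 = 6 − 7·(6 − 5)/(7 − (−4)) = 59/11.
f(6) = 7, f(59/11) = −28/121. x_3 = (59/11) − (−28/121)·((59/11) − 6)/((−28/121) − 7) = 673/125.

673/125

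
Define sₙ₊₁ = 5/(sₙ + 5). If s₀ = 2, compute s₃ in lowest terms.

s₁ = 5/(2 + 5) = 5/7.
s₂ = 5/(5/7 + 5) = 7/8.
s₃ = 5/(7/8 + 5) = 40/47.

40/47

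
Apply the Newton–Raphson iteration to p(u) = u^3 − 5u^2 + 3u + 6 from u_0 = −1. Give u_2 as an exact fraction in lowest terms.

−4249/5368

p'(u) = 3u^2 − 10u + 3.
p(−1) = −3, p'(−1) = 16, so u_1 = (−1) − (−3)/16 = −13/16.
p(−13/16) = −1125/4096, p'(−13/16) = 3355/256, so u_2 = (−13/16) − (−1125/4096)/(3355/256) = −4249/5368.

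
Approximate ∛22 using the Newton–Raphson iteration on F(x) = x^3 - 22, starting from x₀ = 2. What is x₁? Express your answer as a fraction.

19/6

F'(x) = 3x^2.
F(2) = -14, F'(2) = 12, so x₁ = 2 - (-14)/12 = 19/6.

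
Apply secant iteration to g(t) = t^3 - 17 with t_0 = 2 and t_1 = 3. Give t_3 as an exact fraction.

20801/8137

g(2) = -9, g(3) = 10. t_2 = 3 - 10·(3 - 2)/(10 - (-9)) = 47/19.
g(3) = 10, g(47/19) = -12780/6859. t_3 = (47/19) - (-12780/6859)·((47/19) - 3)/((-12780/6859) - 10) = 20801/8137.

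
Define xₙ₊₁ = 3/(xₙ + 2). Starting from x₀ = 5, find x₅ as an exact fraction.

483/487

x₁ = 3/(5 + 2) = 3/7.
x₂ = 3/(3/7 + 2) = 21/17.
x₃ = 3/(21/17 + 2) = 51/55.
x₄ = 3/(51/55 + 2) = 165/161.
x₅ = 3/(165/161 + 2) = 483/487.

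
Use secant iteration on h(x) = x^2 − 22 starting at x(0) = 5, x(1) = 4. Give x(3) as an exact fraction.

h(5) = 3, h(4) = −6. x(2) = 4 − (−6)·(4 − 5)/((−6) − 3) = 14/3.
h(4) = −6, h(14/3) = −2/9. x(3) = (14/3) − (−2/9)·((14/3) − 4)/((−2/9) − (−6)) = 61/13.

61/13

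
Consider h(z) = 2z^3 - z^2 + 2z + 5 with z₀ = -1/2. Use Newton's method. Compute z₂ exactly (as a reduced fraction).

-1747/1674

h'(z) = 6z^2 - 2z + 2.
h(-1/2) = 7/2, h'(-1/2) = 9/2, so z₁ = (-1/2) - (7/2)/(9/2) = -23/18.
h(-23/18) = -2450/729, h'(-23/18) = 775/54, so z₂ = (-23/18) - (-2450/729)/(775/54) = -1747/1674.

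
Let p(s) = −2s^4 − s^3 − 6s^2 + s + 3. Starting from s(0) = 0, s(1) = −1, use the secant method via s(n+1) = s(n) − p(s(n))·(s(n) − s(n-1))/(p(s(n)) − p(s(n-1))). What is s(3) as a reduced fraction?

p(0) = 3, p(−1) = −5. s(2) = (−1) − (−5)·((−1) − 0)/((−5) − 3) = −3/8.
p(−1) = −5, p(−3/8) = 3675/2048. s(3) = (−3/8) − (3675/2048)·((−3/8) − (−1))/((3675/2048) − (−5)) = −1503/2783.

−1503/2783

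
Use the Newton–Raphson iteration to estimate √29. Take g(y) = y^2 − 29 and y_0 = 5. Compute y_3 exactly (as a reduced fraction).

528527/98145

g'(y) = 2y.
g(5) = −4, g'(5) = 10, so y_1 = 5 − (−4)/10 = 27/5.
g(27/5) = 4/25, g'(27/5) = 54/5, so y_2 = (27/5) − (4/25)/(54/5) = 727/135.
g(727/135) = 4/18225, g'(727/135) = 1454/135, so y_3 = (727/135) − (4/18225)/(1454/135) = 528527/98145.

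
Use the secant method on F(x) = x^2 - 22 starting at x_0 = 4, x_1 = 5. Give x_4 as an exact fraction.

F(4) = -6, F(5) = 3. x_2 = 5 - 3·(5 - 4)/(3 - (-6)) = 14/3.
F(5) = 3, F(14/3) = -2/9. x_3 = (14/3) - (-2/9)·((14/3) - 5)/((-2/9) - 3) = 136/29.
F(14/3) = -2/9, F(136/29) = -6/841. x_4 = (136/29) - (-6/841)·((136/29) - (14/3))/((-6/841) - (-2/9)) = 1909/407.

1909/407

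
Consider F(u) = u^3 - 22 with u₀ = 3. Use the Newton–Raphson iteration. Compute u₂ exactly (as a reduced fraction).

F'(u) = 3u^2.
F(3) = 5, F'(3) = 27, so u₁ = 3 - 5/27 = 76/27.
F(76/27) = 5950/19683, F'(76/27) = 5776/243, so u₂ = (76/27) - (5950/19683)/(5776/243) = 655489/233928.

655489/233928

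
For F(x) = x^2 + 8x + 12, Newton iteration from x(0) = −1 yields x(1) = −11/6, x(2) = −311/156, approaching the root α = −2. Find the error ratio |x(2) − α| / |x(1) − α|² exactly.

3/13

x(1) − α = −11/6 − (−2) = −11/6 + 2 = 1/6, so |x(1) − α| = 1/6.
x(2) − α = −311/156 − (−2) = −311/156 + 2 = 1/156, so |x(2) − α| = 1/156.
|x(1) − α|² = 1/36.
Ratio = (1/156) / (1/36) = 3/13.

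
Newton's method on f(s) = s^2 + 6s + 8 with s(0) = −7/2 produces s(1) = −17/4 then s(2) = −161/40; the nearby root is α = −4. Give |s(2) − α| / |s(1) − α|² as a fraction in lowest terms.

s(1) − α = −17/4 − (−4) = −17/4 + 4 = −1/4, so |s(1) − α| = 1/4.
s(2) − α = −161/40 − (−4) = −161/40 + 4 = −1/40, so |s(2) − α| = 1/40.
|s(1) − α|² = 1/16.
Ratio = (1/40) / (1/16) = 2/5.

2/5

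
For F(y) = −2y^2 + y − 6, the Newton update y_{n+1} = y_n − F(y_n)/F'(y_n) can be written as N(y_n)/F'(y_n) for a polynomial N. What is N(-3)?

−12

F'(y) = −4y + 1.
N(y) = y·F'(y) − F(y) = y·(−4y + 1) − (−2y^2 + y − 6) = −2y^2 + 6.
N(-3) = −12.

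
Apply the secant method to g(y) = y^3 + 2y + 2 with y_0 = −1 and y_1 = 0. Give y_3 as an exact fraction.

−9/11

g(−1) = −1, g(0) = 2. y_2 = 0 − 2·(0 − (−1))/(2 − (−1)) = −2/3.
g(0) = 2, g(−2/3) = 10/27. y_3 = (−2/3) − (10/27)·((−2/3) − 0)/((10/27) − 2) = −9/11.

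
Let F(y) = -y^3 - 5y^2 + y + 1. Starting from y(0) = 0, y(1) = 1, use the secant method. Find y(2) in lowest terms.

F(0) = 1, F(1) = -4. y(2) = 1 - (-4)·(1 - 0)/((-4) - 1) = 1/5.

1/5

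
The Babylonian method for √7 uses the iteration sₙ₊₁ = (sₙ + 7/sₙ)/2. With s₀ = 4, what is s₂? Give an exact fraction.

s₁ = (4 + 7/4)/2 = 23/8.
s₂ = (23/8 + 7/(23/8))/2 = 977/368.

977/368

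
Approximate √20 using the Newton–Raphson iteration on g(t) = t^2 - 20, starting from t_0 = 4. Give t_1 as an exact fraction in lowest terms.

g'(t) = 2t.
g(4) = -4, g'(4) = 8, so t_1 = 4 - (-4)/8 = 9/2.

9/2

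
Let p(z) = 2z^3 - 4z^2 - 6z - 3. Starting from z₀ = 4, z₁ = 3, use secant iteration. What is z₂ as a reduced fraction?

123/40

p(4) = 37, p(3) = -3. z₂ = 3 - (-3)·(3 - 4)/((-3) - 37) = 123/40.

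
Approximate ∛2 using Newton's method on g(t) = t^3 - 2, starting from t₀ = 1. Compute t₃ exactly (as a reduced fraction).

1126819/894348

g'(t) = 3t^2.
g(1) = -1, g'(1) = 3, so t₁ = 1 - (-1)/3 = 4/3.
g(4/3) = 10/27, g'(4/3) = 16/3, so t₂ = (4/3) - (10/27)/(16/3) = 91/72.
g(91/72) = 7075/373248, g'(91/72) = 8281/1728, so t₃ = (91/72) - (7075/373248)/(8281/1728) = 1126819/894348.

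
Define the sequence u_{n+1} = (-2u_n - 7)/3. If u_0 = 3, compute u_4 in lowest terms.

u_1 = (-2·3 - 7)/3 = -13/3.
u_2 = (-2·(-13/3) - 7)/3 = 5/9.
u_3 = (-2·(5/9) - 7)/3 = -73/27.
u_4 = (-2·(-73/27) - 7)/3 = -43/81.

-43/81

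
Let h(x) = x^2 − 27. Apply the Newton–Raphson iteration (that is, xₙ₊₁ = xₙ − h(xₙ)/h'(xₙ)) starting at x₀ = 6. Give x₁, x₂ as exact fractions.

x₁ = 21/4, x₂ = 291/56

h'(x) = 2x.
h(6) = 9, h'(6) = 12, so x₁ = 6 − 9/12 = 21/4.
h(21/4) = 9/16, h'(21/4) = 21/2, so x₂ = (21/4) − (9/16)/(21/2) = 291/56.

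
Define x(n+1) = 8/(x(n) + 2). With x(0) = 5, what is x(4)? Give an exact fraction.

x(1) = 8/(5 + 2) = 8/7.
x(2) = 8/(8/7 + 2) = 28/11.
x(3) = 8/(28/11 + 2) = 44/25.
x(4) = 8/(44/25 + 2) = 100/47.

100/47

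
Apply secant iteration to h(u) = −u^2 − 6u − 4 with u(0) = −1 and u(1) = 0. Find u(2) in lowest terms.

h(−1) = 1, h(0) = −4. u(2) = 0 − (−4)·(0 − (−1))/((−4) − 1) = −4/5.

−4/5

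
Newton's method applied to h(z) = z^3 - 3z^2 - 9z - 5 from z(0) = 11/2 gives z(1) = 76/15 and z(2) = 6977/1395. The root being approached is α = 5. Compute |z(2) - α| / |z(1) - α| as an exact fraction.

2/93

z(1) - α = 76/15 - 5 = 1/15, so |z(1) - α| = 1/15.
z(2) - α = 6977/1395 - 5 = 2/1395, so |z(2) - α| = 2/1395.
Ratio = (2/1395) / (1/15) = 2/93.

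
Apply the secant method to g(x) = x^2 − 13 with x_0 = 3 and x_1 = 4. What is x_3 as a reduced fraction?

g(3) = −4, g(4) = 3. x_2 = 4 − 3·(4 − 3)/(3 − (−4)) = 25/7.
g(4) = 3, g(25/7) = −12/49. x_3 = (25/7) − (−12/49)·((25/7) − 4)/((−12/49) − 3) = 191/53.

191/53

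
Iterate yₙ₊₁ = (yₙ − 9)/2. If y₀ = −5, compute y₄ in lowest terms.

y₁ = ((−5) − 9)/2 = −7.
y₂ = ((−7) − 9)/2 = −8.
y₃ = ((−8) − 9)/2 = −17/2.
y₄ = ((−17/2) − 9)/2 = −35/4.

−35/4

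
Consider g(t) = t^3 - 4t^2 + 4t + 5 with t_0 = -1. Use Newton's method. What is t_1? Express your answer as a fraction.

-11/15

g'(t) = 3t^2 - 8t + 4.
g(-1) = -4, g'(-1) = 15, so t_1 = (-1) - (-4)/15 = -11/15.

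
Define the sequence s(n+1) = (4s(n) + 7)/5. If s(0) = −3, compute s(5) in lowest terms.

2327/625

s(1) = (4·(−3) + 7)/5 = −1.
s(2) = (4·(−1) + 7)/5 = 3/5.
s(3) = (4·(3/5) + 7)/5 = 47/25.
s(4) = (4·(47/25) + 7)/5 = 363/125.
s(5) = (4·(363/125) + 7)/5 = 2327/625.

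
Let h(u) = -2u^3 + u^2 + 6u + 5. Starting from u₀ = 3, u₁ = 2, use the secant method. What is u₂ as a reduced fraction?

h(3) = -22, h(2) = 5. u₂ = 2 - 5·(2 - 3)/(5 - (-22)) = 59/27.

59/27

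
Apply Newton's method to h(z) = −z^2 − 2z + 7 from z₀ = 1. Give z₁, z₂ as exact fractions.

z₁ = 2, z₂ = 11/6

h'(z) = −2z − 2.
h(1) = 4, h'(1) = −4, so z₁ = 1 − 4/(−4) = 2.
h(2) = −1, h'(2) = −6, so z₂ = 2 − (−1)/(−6) = 11/6.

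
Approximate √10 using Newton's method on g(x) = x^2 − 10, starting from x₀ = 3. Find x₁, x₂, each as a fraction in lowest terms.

g'(x) = 2x.
g(3) = −1, g'(3) = 6, so x₁ = 3 − (−1)/6 = 19/6.
g(19/6) = 1/36, g'(19/6) = 19/3, so x₂ = (19/6) − (1/36)/(19/3) = 721/228.

x₁ = 19/6, x₂ = 721/228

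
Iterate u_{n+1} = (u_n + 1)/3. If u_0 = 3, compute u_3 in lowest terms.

u_1 = (3 + 1)/3 = 4/3.
u_2 = ((4/3) + 1)/3 = 7/9.
u_3 = ((7/9) + 1)/3 = 16/27.

16/27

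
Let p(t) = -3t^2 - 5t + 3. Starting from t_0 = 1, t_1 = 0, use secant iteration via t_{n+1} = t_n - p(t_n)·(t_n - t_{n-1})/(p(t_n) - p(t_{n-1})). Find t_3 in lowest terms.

p(1) = -5, p(0) = 3. t_2 = 0 - 3·(0 - 1)/(3 - (-5)) = 3/8.
p(0) = 3, p(3/8) = 45/64. t_3 = (3/8) - (45/64)·((3/8) - 0)/((45/64) - 3) = 24/49.

24/49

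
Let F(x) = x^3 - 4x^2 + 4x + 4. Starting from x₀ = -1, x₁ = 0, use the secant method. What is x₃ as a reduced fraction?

-81/121

F(-1) = -5, F(0) = 4. x₂ = 0 - 4·(0 - (-1))/(4 - (-5)) = -4/9.
F(0) = 4, F(-4/9) = 980/729. x₃ = (-4/9) - (980/729)·((-4/9) - 0)/((980/729) - 4) = -81/121.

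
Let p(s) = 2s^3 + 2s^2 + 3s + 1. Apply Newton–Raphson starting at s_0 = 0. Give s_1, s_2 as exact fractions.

p'(s) = 6s^2 + 4s + 3.
p(0) = 1, p'(0) = 3, so s_1 = 0 − 1/3 = −1/3.
p(−1/3) = 4/27, p'(−1/3) = 7/3, so s_2 = (−1/3) − (4/27)/(7/3) = −25/63.

s_1 = −1/3, s_2 = −25/63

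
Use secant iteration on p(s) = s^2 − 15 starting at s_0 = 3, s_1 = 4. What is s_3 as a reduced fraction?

213/55

p(3) = −6, p(4) = 1. s_2 = 4 − 1·(4 − 3)/(1 − (−6)) = 27/7.
p(4) = 1, p(27/7) = −6/49. s_3 = (27/7) − (−6/49)·((27/7) − 4)/((−6/49) − 1) = 213/55.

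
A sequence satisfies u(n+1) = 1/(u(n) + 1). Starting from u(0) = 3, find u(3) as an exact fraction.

5/9

u(1) = 1/(3 + 1) = 1/4.
u(2) = 1/(1/4 + 1) = 4/5.
u(3) = 1/(4/5 + 1) = 5/9.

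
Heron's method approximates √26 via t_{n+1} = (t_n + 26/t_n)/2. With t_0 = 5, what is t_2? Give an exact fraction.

t_1 = (5 + 26/5)/2 = 51/10.
t_2 = (51/10 + 26/(51/10))/2 = 5201/1020.

5201/1020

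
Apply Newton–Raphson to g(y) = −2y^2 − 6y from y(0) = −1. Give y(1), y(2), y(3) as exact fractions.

g'(y) = −4y − 6.
g(−1) = 4, g'(−1) = −2, so y(1) = (−1) − 4/(−2) = 1.
g(1) = −8, g'(1) = −10, so y(2) = 1 − (−8)/(−10) = 1/5.
g(1/5) = −32/25, g'(1/5) = −34/5, so y(3) = (1/5) − (−32/25)/(−34/5) = 1/85.

y(1) = 1, y(2) = 1/5, y(3) = 1/85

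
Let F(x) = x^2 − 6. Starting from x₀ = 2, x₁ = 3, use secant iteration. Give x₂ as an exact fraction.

12/5

F(2) = −2, F(3) = 3. x₂ = 3 − 3·(3 − 2)/(3 − (−2)) = 12/5.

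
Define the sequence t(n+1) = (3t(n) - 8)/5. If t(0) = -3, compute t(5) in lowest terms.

-12257/3125

t(1) = (3·(-3) - 8)/5 = -17/5.
t(2) = (3·(-17/5) - 8)/5 = -91/25.
t(3) = (3·(-91/25) - 8)/5 = -473/125.
t(4) = (3·(-473/125) - 8)/5 = -2419/625.
t(5) = (3·(-2419/625) - 8)/5 = -12257/3125.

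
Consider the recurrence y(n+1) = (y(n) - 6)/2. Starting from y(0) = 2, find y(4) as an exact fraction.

-11/2

y(1) = (2 - 6)/2 = -2.
y(2) = ((-2) - 6)/2 = -4.
y(3) = ((-4) - 6)/2 = -5.
y(4) = ((-5) - 6)/2 = -11/2.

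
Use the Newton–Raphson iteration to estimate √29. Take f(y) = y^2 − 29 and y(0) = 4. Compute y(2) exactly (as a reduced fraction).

3881/720

f'(y) = 2y.
f(4) = −13, f'(4) = 8, so y(1) = 4 − (−13)/8 = 45/8.
f(45/8) = 169/64, f'(45/8) = 45/4, so y(2) = (45/8) − (169/64)/(45/4) = 3881/720.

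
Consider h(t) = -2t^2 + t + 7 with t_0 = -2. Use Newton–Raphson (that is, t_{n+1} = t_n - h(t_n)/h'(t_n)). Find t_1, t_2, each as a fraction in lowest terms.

h'(t) = -4t + 1.
h(-2) = -3, h'(-2) = 9, so t_1 = (-2) - (-3)/9 = -5/3.
h(-5/3) = -2/9, h'(-5/3) = 23/3, so t_2 = (-5/3) - (-2/9)/(23/3) = -113/69.

t_1 = -5/3, t_2 = -113/69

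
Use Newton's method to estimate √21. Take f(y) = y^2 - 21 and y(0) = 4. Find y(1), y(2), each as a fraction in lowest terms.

y(1) = 37/8, y(2) = 2713/592

f'(y) = 2y.
f(4) = -5, f'(4) = 8, so y(1) = 4 - (-5)/8 = 37/8.
f(37/8) = 25/64, f'(37/8) = 37/4, so y(2) = (37/8) - (25/64)/(37/4) = 2713/592.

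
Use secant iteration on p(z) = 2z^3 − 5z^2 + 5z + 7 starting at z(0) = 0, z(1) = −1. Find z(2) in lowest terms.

p(0) = 7, p(−1) = −5. z(2) = (−1) − (−5)·((−1) − 0)/((−5) − 7) = −7/12.

−7/12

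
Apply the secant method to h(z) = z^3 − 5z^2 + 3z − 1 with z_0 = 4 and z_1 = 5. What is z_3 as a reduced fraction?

h(4) = −5, h(5) = 14. z_2 = 5 − 14·(5 − 4)/(14 − (−5)) = 81/19.
h(5) = 14, h(81/19) = −10990/6859. z_3 = (81/19) − (−10990/6859)·((81/19) − 5)/((−10990/6859) − 14) = 2369/546.

2369/546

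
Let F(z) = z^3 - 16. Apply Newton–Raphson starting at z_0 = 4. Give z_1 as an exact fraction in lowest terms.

3

F'(z) = 3z^2.
F(4) = 48, F'(4) = 48, so z_1 = 4 - 48/48 = 3.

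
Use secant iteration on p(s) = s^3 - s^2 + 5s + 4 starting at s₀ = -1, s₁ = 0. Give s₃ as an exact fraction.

p(-1) = -3, p(0) = 4. s₂ = 0 - 4·(0 - (-1))/(4 - (-3)) = -4/7.
p(0) = 4, p(-4/7) = 216/343. s₃ = (-4/7) - (216/343)·((-4/7) - 0)/((216/343) - 4) = -196/289.

-196/289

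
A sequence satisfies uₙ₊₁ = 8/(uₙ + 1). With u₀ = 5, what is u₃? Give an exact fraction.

56/31

u₁ = 8/(5 + 1) = 4/3.
u₂ = 8/(4/3 + 1) = 24/7.
u₃ = 8/(24/7 + 1) = 56/31.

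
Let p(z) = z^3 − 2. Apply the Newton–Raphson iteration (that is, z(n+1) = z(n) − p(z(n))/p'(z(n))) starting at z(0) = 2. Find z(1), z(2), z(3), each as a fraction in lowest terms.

z(1) = 3/2, z(2) = 35/27, z(3) = 125116/99225

p'(z) = 3z^2.
p(2) = 6, p'(2) = 12, so z(1) = 2 − 6/12 = 3/2.
p(3/2) = 11/8, p'(3/2) = 27/4, so z(2) = (3/2) − (11/8)/(27/4) = 35/27.
p(35/27) = 3509/19683, p'(35/27) = 1225/243, so z(3) = (35/27) − (3509/19683)/(1225/243) = 125116/99225.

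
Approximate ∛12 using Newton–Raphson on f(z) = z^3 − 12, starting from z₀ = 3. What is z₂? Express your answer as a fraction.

7511/3267

f'(z) = 3z^2.
f(3) = 15, f'(3) = 27, so z₁ = 3 − 15/27 = 22/9.
f(22/9) = 1900/729, f'(22/9) = 484/27, so z₂ = (22/9) − (1900/729)/(484/27) = 7511/3267.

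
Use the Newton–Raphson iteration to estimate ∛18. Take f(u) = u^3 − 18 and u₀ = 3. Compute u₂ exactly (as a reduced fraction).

f'(u) = 3u^2.
f(3) = 9, f'(3) = 27, so u₁ = 3 − 9/27 = 8/3.
f(8/3) = 26/27, f'(8/3) = 64/3, so u₂ = (8/3) − (26/27)/(64/3) = 755/288.

755/288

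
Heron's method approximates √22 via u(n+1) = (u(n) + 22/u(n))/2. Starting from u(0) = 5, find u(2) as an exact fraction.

u(1) = (5 + 22/5)/2 = 47/10.
u(2) = (47/10 + 22/(47/10))/2 = 4409/940.

4409/940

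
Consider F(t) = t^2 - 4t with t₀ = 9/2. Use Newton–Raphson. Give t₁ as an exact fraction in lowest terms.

81/20

F'(t) = 2t - 4.
F(9/2) = 9/4, F'(9/2) = 5, so t₁ = (9/2) - (9/4)/5 = 81/20.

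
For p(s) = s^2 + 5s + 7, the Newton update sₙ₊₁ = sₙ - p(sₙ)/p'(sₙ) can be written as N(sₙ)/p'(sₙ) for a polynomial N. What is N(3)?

2

p'(s) = 2s + 5.
N(s) = s·p'(s) - p(s) = s·(2s + 5) - (s^2 + 5s + 7) = s^2 - 7.
N(3) = 2.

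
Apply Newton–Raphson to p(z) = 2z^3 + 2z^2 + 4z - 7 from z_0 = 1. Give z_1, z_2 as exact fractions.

p'(z) = 6z^2 + 4z + 4.
p(1) = 1, p'(1) = 14, so z_1 = 1 - 1/14 = 13/14.
p(13/14) = 55/1372, p'(13/14) = 1263/98, so z_2 = (13/14) - (55/1372)/(1263/98) = 8182/8841.

z_1 = 13/14, z_2 = 8182/8841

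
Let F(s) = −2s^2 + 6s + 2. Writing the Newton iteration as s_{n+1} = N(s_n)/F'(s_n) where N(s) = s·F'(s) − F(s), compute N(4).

−34

F'(s) = −4s + 6.
N(s) = s·F'(s) − F(s) = s·(−4s + 6) − (−2s^2 + 6s + 2) = −2s^2 − 2.
N(4) = −34.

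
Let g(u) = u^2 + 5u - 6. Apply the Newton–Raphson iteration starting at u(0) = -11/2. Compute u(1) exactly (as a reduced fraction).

g'(u) = 2u + 5.
g(-11/2) = -13/4, g'(-11/2) = -6, so u(1) = (-11/2) - (-13/4)/(-6) = -145/24.

-145/24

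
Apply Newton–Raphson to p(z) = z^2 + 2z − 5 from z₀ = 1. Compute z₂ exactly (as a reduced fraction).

p'(z) = 2z + 2.
p(1) = −2, p'(1) = 4, so z₁ = 1 − (−2)/4 = 3/2.
p(3/2) = 1/4, p'(3/2) = 5, so z₂ = (3/2) − (1/4)/5 = 29/20.

29/20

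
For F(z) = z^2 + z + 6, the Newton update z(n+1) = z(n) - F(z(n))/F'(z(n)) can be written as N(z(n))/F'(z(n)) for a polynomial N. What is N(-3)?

3

F'(z) = 2z + 1.
N(z) = z·F'(z) - F(z) = z·(2z + 1) - (z^2 + z + 6) = z^2 - 6.
N(-3) = 3.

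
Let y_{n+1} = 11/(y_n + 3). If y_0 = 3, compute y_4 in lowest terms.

y_1 = 11/(3 + 3) = 11/6.
y_2 = 11/(11/6 + 3) = 66/29.
y_3 = 11/(66/29 + 3) = 319/153.
y_4 = 11/(319/153 + 3) = 1683/778.

1683/778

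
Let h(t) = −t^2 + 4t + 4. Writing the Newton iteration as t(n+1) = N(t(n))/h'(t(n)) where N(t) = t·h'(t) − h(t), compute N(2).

−8

h'(t) = −2t + 4.
N(t) = t·h'(t) − h(t) = t·(−2t + 4) − (−t^2 + 4t + 4) = −t^2 − 4.
N(2) = −8.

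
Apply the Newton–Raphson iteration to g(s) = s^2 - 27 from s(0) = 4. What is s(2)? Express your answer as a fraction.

g'(s) = 2s.
g(4) = -11, g'(4) = 8, so s(1) = 4 - (-11)/8 = 43/8.
g(43/8) = 121/64, g'(43/8) = 43/4, so s(2) = (43/8) - (121/64)/(43/4) = 3577/688.

3577/688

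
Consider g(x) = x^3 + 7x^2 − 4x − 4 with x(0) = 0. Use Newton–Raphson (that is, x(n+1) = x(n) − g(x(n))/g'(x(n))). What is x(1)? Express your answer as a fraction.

−1

g'(x) = 3x^2 + 14x − 4.
g(0) = −4, g'(0) = −4, so x(1) = 0 − (−4)/(−4) = −1.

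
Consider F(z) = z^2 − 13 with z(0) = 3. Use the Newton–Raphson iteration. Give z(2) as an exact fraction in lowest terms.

F'(z) = 2z.
F(3) = −4, F'(3) = 6, so z(1) = 3 − (−4)/6 = 11/3.
F(11/3) = 4/9, F'(11/3) = 22/3, so z(2) = (11/3) − (4/9)/(22/3) = 119/33.

119/33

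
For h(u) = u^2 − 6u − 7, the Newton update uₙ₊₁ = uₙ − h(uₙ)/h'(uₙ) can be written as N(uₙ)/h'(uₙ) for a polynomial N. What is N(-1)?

h'(u) = 2u − 6.
N(u) = u·h'(u) − h(u) = u·(2u − 6) − (u^2 − 6u − 7) = u^2 + 7.
N(-1) = 8.

8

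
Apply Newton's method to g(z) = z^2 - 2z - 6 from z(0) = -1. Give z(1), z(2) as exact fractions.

z(1) = -7/4, z(2) = -145/88

g'(z) = 2z - 2.
g(-1) = -3, g'(-1) = -4, so z(1) = (-1) - (-3)/(-4) = -7/4.
g(-7/4) = 9/16, g'(-7/4) = -11/2, so z(2) = (-7/4) - (9/16)/(-11/2) = -145/88.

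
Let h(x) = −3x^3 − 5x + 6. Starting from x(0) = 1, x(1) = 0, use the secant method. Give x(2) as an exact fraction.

h(1) = −2, h(0) = 6. x(2) = 0 − 6·(0 − 1)/(6 − (−2)) = 3/4.

3/4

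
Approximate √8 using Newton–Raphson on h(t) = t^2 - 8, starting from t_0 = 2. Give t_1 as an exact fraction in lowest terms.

h'(t) = 2t.
h(2) = -4, h'(2) = 4, so t_1 = 2 - (-4)/4 = 3.

3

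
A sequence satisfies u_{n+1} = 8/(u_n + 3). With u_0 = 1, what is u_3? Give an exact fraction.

u_1 = 8/(1 + 3) = 2.
u_2 = 8/(2 + 3) = 8/5.
u_3 = 8/(8/5 + 3) = 40/23.

40/23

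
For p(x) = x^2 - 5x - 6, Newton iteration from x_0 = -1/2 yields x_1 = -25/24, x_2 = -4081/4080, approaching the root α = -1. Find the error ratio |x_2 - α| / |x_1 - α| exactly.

1/170

x_1 - α = -25/24 - (-1) = -25/24 + 1 = -1/24, so |x_1 - α| = 1/24.
x_2 - α = -4081/4080 - (-1) = -4081/4080 + 1 = -1/4080, so |x_2 - α| = 1/4080.
Ratio = (1/4080) / (1/24) = 1/170.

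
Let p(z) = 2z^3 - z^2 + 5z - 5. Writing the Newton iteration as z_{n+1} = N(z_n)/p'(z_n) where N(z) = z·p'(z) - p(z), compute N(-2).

p'(z) = 6z^2 - 2z + 5.
N(z) = z·p'(z) - p(z) = z·(6z^2 - 2z + 5) - (2z^3 - z^2 + 5z - 5) = 4z^3 - z^2 + 5.
N(-2) = -31.

-31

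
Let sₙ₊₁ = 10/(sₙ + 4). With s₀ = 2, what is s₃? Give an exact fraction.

85/49

s₁ = 10/(2 + 4) = 5/3.
s₂ = 10/(5/3 + 4) = 30/17.
s₃ = 10/(30/17 + 4) = 85/49.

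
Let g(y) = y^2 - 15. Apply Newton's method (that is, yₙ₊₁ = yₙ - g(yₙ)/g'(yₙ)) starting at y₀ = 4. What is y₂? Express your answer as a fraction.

1921/496

g'(y) = 2y.
g(4) = 1, g'(4) = 8, so y₁ = 4 - 1/8 = 31/8.
g(31/8) = 1/64, g'(31/8) = 31/4, so y₂ = (31/8) - (1/64)/(31/4) = 1921/496.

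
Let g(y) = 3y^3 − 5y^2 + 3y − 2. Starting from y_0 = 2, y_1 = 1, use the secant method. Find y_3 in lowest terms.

g(2) = 8, g(1) = −1. y_2 = 1 − (−1)·(1 − 2)/((−1) − 8) = 10/9.
g(1) = −1, g(10/9) = −176/243. y_3 = (10/9) − (−176/243)·((10/9) − 1)/((−176/243) − (−1)) = 94/67.

94/67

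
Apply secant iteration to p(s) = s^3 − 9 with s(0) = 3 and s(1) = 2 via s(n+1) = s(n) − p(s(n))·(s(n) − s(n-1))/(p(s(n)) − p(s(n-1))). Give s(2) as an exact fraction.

39/19

p(3) = 18, p(2) = −1. s(2) = 2 − (−1)·(2 − 3)/((−1) − 18) = 39/19.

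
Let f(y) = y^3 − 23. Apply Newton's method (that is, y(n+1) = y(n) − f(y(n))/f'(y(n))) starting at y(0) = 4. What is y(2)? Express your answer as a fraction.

4714759/1641672

f'(y) = 3y^2.
f(4) = 41, f'(4) = 48, so y(1) = 4 − 41/48 = 151/48.
f(151/48) = 899335/110592, f'(151/48) = 22801/768, so y(2) = (151/48) − (899335/110592)/(22801/768) = 4714759/1641672.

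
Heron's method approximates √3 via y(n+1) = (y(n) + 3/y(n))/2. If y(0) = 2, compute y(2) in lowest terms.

97/56

y(1) = (2 + 3/2)/2 = 7/4.
y(2) = (7/4 + 3/(7/4))/2 = 97/56.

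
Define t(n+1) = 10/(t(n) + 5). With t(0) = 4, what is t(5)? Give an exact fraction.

t(1) = 10/(4 + 5) = 10/9.
t(2) = 10/(10/9 + 5) = 18/11.
t(3) = 10/(18/11 + 5) = 110/73.
t(4) = 10/(110/73 + 5) = 146/95.
t(5) = 10/(146/95 + 5) = 950/621.

950/621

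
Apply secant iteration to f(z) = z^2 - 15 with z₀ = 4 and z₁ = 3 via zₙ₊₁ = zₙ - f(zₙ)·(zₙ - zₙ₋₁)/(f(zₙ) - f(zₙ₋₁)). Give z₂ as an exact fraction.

f(4) = 1, f(3) = -6. z₂ = 3 - (-6)·(3 - 4)/((-6) - 1) = 27/7.

27/7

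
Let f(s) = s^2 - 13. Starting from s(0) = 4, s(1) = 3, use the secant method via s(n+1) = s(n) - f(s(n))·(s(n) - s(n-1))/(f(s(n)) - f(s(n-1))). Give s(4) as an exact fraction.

f(4) = 3, f(3) = -4. s(2) = 3 - (-4)·(3 - 4)/((-4) - 3) = 25/7.
f(3) = -4, f(25/7) = -12/49. s(3) = (25/7) - (-12/49)·((25/7) - 3)/((-12/49) - (-4)) = 83/23.
f(25/7) = -12/49, f(83/23) = 12/529. s(4) = (83/23) - (12/529)·((83/23) - (25/7))/((12/529) - (-12/49)) = 1042/289.

1042/289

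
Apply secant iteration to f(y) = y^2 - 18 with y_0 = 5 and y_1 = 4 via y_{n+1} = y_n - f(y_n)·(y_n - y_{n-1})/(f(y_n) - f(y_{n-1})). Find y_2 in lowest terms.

38/9

f(5) = 7, f(4) = -2. y_2 = 4 - (-2)·(4 - 5)/((-2) - 7) = 38/9.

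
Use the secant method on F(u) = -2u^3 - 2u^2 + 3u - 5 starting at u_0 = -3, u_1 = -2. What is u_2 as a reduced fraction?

-53/25

F(-3) = 22, F(-2) = -3. u_2 = (-2) - (-3)·((-2) - (-3))/((-3) - 22) = -53/25.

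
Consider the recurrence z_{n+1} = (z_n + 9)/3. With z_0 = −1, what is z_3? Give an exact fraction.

116/27

z_1 = ((−1) + 9)/3 = 8/3.
z_2 = ((8/3) + 9)/3 = 35/9.
z_3 = ((35/9) + 9)/3 = 116/27.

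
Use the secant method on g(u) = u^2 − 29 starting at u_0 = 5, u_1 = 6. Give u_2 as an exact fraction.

g(5) = −4, g(6) = 7. u_2 = 6 − 7·(6 − 5)/(7 − (−4)) = 59/11.

59/11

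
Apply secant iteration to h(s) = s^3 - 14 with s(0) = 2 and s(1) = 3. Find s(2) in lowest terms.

44/19

h(2) = -6, h(3) = 13. s(2) = 3 - 13·(3 - 2)/(13 - (-6)) = 44/19.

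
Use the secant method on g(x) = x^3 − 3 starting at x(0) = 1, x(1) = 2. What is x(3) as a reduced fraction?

g(1) = −2, g(2) = 5. x(2) = 2 − 5·(2 − 1)/(5 − (−2)) = 9/7.
g(2) = 5, g(9/7) = −300/343. x(3) = (9/7) − (−300/343)·((9/7) − 2)/((−300/343) − 5) = 561/403.

561/403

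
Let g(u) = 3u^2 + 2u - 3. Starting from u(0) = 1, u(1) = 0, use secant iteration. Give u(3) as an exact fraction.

15/19

g(1) = 2, g(0) = -3. u(2) = 0 - (-3)·(0 - 1)/((-3) - 2) = 3/5.
g(0) = -3, g(3/5) = -18/25. u(3) = (3/5) - (-18/25)·((3/5) - 0)/((-18/25) - (-3)) = 15/19.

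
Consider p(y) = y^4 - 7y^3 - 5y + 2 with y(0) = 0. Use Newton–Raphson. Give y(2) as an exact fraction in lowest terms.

p'(y) = 4y^3 - 21y^2 - 5.
p(0) = 2, p'(0) = -5, so y(1) = 0 - 2/(-5) = 2/5.
p(2/5) = -264/625, p'(2/5) = -1013/125, so y(2) = (2/5) - (-264/625)/(-1013/125) = 1762/5065.

1762/5065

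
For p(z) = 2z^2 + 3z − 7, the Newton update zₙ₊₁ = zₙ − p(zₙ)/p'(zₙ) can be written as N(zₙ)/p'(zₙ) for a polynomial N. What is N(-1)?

9

p'(z) = 4z + 3.
N(z) = z·p'(z) − p(z) = z·(4z + 3) − (2z^2 + 3z − 7) = 2z^2 + 7.
N(-1) = 9.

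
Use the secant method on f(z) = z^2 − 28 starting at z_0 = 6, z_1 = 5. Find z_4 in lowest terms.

17372/3283

f(6) = 8, f(5) = −3. z_2 = 5 − (−3)·(5 − 6)/((−3) − 8) = 58/11.
f(5) = −3, f(58/11) = −24/121. z_3 = (58/11) − (−24/121)·((58/11) − 5)/((−24/121) − (−3)) = 598/113.
f(58/11) = −24/121, f(598/113) = 72/12769. z_4 = (598/113) − (72/12769)·((598/113) − (58/11))/((72/12769) − (−24/121)) = 17372/3283.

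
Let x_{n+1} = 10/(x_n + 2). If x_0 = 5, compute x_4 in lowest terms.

295/119

x_1 = 10/(5 + 2) = 10/7.
x_2 = 10/(10/7 + 2) = 35/12.
x_3 = 10/(35/12 + 2) = 120/59.
x_4 = 10/(120/59 + 2) = 295/119.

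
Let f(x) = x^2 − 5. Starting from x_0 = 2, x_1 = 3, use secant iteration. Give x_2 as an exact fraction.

11/5

f(2) = −1, f(3) = 4. x_2 = 3 − 4·(3 − 2)/(4 − (−1)) = 11/5.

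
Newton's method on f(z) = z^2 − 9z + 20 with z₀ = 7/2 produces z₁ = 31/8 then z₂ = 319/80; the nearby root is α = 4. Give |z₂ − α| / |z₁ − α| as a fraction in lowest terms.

z₁ − α = 31/8 − 4 = −1/8, so |z₁ − α| = 1/8.
z₂ − α = 319/80 − 4 = −1/80, so |z₂ − α| = 1/80.
Ratio = (1/80) / (1/8) = 1/10.

1/10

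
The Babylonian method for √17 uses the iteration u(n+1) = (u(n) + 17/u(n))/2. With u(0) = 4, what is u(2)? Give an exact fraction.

u(1) = (4 + 17/4)/2 = 33/8.
u(2) = (33/8 + 17/(33/8))/2 = 2177/528.

2177/528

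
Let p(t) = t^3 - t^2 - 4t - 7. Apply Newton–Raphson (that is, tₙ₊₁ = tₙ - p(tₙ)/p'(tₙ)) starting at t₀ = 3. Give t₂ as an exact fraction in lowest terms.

p'(t) = 3t^2 - 2t - 4.
p(3) = -1, p'(3) = 17, so t₁ = 3 - (-1)/17 = 52/17.
p(52/17) = 137/4913, p'(52/17) = 5188/289, so t₂ = (52/17) - (137/4913)/(5188/289) = 269639/88196.

269639/88196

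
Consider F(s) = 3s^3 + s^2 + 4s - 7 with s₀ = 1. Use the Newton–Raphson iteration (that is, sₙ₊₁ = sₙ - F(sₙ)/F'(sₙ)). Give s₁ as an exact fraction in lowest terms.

F'(s) = 9s^2 + 2s + 4.
F(1) = 1, F'(1) = 15, so s₁ = 1 - 1/15 = 14/15.

14/15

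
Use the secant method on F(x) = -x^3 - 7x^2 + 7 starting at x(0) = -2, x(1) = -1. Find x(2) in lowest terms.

F(-2) = -13, F(-1) = 1. x(2) = (-1) - 1·((-1) - (-2))/(1 - (-13)) = -15/14.

-15/14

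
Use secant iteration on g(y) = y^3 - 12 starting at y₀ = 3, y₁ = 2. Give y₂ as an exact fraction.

g(3) = 15, g(2) = -4. y₂ = 2 - (-4)·(2 - 3)/((-4) - 15) = 42/19.

42/19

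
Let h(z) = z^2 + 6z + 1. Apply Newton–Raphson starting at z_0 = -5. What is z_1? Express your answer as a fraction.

-6

h'(z) = 2z + 6.
h(-5) = -4, h'(-5) = -4, so z_1 = (-5) - (-4)/(-4) = -6.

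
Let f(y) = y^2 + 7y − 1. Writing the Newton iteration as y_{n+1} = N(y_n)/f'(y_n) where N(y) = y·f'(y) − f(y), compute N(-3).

f'(y) = 2y + 7.
N(y) = y·f'(y) − f(y) = y·(2y + 7) − (y^2 + 7y − 1) = y^2 + 1.
N(-3) = 10.

10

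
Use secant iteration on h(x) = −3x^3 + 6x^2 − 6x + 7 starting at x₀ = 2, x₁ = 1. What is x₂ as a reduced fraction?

h(2) = −5, h(1) = 4. x₂ = 1 − 4·(1 − 2)/(4 − (−5)) = 13/9.

13/9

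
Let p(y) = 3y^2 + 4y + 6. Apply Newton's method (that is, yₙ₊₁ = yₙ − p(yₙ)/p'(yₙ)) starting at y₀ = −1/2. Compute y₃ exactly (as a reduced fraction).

p'(y) = 6y + 4.
p(−1/2) = 19/4, p'(−1/2) = 1, so y₁ = (−1/2) − (19/4)/1 = −21/4.
p(−21/4) = 1083/16, p'(−21/4) = −55/2, so y₂ = (−21/4) − (1083/16)/(−55/2) = −1227/440.
p(−1227/440) = 3518667/193600, p'(−1227/440) = −2801/220, so y₃ = (−1227/440) − (3518667/193600)/(−2801/220) = −3354987/2464880.

−3354987/2464880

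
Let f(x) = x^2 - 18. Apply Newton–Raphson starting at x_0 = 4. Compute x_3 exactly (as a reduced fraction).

665857/156944

f'(x) = 2x.
f(4) = -2, f'(4) = 8, so x_1 = 4 - (-2)/8 = 17/4.
f(17/4) = 1/16, f'(17/4) = 17/2, so x_2 = (17/4) - (1/16)/(17/2) = 577/136.
f(577/136) = 1/18496, f'(577/136) = 577/68, so x_3 = (577/136) - (1/18496)/(577/68) = 665857/156944.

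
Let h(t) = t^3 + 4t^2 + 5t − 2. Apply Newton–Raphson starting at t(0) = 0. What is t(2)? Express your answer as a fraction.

h'(t) = 3t^2 + 8t + 5.
h(0) = −2, h'(0) = 5, so t(1) = 0 − (−2)/5 = 2/5.
h(2/5) = 88/125, h'(2/5) = 217/25, so t(2) = (2/5) − (88/125)/(217/25) = 346/1085.

346/1085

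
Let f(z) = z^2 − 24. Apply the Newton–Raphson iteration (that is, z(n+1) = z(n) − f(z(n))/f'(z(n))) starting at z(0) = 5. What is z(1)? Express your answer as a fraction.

49/10

f'(z) = 2z.
f(5) = 1, f'(5) = 10, so z(1) = 5 − 1/10 = 49/10.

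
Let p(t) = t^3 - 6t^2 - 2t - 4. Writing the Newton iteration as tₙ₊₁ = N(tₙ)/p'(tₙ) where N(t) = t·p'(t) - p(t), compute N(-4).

-220

p'(t) = 3t^2 - 12t - 2.
N(t) = t·p'(t) - p(t) = t·(3t^2 - 12t - 2) - (t^3 - 6t^2 - 2t - 4) = 2t^3 - 6t^2 + 4.
N(-4) = -220.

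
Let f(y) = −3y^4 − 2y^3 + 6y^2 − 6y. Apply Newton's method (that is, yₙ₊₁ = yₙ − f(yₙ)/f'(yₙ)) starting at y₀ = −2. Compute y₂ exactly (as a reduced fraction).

f'(y) = −12y^3 − 6y^2 + 12y − 6.
f(−2) = 4, f'(−2) = 42, so y₁ = (−2) − 4/42 = −44/21.
f(−44/21) = −11000/21609, f'(−44/21) = 163286/3087, so y₂ = (−44/21) − (−11000/21609)/(163286/3087) = −3575792/1714503.

−3575792/1714503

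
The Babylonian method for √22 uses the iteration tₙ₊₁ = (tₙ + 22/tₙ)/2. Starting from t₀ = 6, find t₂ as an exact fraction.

t₁ = (6 + 22/6)/2 = 29/6.
t₂ = (29/6 + 22/(29/6))/2 = 1633/348.

1633/348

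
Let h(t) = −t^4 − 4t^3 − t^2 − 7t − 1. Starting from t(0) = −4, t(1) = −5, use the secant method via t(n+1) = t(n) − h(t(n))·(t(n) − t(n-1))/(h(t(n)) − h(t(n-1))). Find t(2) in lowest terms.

−519/127

h(−4) = 11, h(−5) = −116. t(2) = (−5) − (−116)·((−5) − (−4))/((−116) − 11) = −519/127.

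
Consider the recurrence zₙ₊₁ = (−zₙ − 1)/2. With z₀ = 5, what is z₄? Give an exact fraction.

0

z₁ = (−5 − 1)/2 = −3.
z₂ = (−(−3) − 1)/2 = 1.
z₃ = (−1 − 1)/2 = −1.
z₄ = (−(−1) − 1)/2 = 0.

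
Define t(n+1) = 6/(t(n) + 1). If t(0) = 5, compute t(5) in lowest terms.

30/17

t(1) = 6/(5 + 1) = 1.
t(2) = 6/(1 + 1) = 3.
t(3) = 6/(3 + 1) = 3/2.
t(4) = 6/(3/2 + 1) = 12/5.
t(5) = 6/(12/5 + 1) = 30/17.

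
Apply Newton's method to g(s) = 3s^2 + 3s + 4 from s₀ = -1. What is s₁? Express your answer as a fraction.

g'(s) = 6s + 3.
g(-1) = 4, g'(-1) = -3, so s₁ = (-1) - 4/(-3) = 1/3.

1/3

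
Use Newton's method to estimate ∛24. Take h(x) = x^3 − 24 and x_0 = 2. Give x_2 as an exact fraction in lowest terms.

662/225

h'(x) = 3x^2.
h(2) = −16, h'(2) = 12, so x_1 = 2 − (−16)/12 = 10/3.
h(10/3) = 352/27, h'(10/3) = 100/3, so x_2 = (10/3) − (352/27)/(100/3) = 662/225.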